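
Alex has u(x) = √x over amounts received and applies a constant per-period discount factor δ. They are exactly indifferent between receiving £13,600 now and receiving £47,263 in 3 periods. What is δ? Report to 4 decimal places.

δ ≈ 0.8125

Indifference means u(13600) = δ^3 · u(47263), so δ^3 = u(13600)/u(47263).
Since u(x) = √x, δ^3 = √(13600/47263) = 0.53642.
Taking the cube root: δ = 0.53642^(1/3) ≈ 0.8125.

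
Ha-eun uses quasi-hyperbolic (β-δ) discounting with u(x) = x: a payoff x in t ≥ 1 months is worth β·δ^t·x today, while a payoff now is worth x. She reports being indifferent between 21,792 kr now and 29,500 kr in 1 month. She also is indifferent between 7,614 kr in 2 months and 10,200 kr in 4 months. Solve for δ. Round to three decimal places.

From the later pair, β·δ^2·7614 = β·δ^4·10200; dividing through, δ^2 = 7614/10200 = 0.74647, so δ = 0.86399.

δ ≈ 0.864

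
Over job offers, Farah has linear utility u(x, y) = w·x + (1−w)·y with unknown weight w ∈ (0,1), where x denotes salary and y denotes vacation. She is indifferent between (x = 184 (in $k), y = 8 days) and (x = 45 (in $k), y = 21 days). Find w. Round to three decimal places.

w = 0.086

Equating utilities: w·184 + (1−w)·8 = w·45 + (1−w)·21.
Rearranging, 139·w − 13·(1−w) = 0.
The marginal rate of substitution is 13/139, so w = 13/(139+13) = 0.086.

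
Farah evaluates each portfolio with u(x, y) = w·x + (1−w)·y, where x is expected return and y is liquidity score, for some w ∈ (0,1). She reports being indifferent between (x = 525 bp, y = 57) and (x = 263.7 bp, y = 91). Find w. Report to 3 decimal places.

w = 0.115

Equating utilities: w·525 + (1−w)·57 = w·263.7 + (1−w)·91.
Rearranging, 261.3·w − 34·(1−w) = 0.
Hence w = 34/(261.3+34) = 34/295.3 = 0.115.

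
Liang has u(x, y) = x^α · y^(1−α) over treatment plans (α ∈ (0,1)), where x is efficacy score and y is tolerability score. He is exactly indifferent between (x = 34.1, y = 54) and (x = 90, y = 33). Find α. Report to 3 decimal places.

The Cobb–Douglas utilities coincide, so 34.1^α·54^(1−α) = 90^α·33^(1−α).
(34.1/90)^α = (33/54)^(1−α); take logs: α·ln(34.1/90) = (1−α)·ln(33/54), i.e. α·-0.970512 = (1−α)·-0.492476.
So α/(1−α) = (-0.492476)/(-0.970512) = 0.507439, and α = 0.507439/1.507439 ≈ 0.337.

α ≈ 0.337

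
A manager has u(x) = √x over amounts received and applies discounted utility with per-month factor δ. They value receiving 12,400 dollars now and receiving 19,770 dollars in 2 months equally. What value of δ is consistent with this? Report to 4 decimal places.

δ ≈ 0.8899

Indifference means u(12400) = δ^2 · u(19770), so δ^2 = u(12400)/u(19770).
With u(x) = √x: δ^2 = √12400/√19770 = √(12400/19770) = 0.79197.
Hence δ = (0.79197)^(1/2) = 0.889926.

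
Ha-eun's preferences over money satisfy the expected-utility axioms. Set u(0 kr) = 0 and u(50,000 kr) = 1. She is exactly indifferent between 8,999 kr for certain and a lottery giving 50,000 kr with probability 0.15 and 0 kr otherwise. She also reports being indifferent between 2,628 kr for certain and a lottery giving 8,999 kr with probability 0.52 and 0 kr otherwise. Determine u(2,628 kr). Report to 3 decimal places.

0.078

The first gamble pins u(8,999 kr): it must equal 0.15·1 + 0.85·0 = 0.15.
Chaining: u(2,628 kr) = 0.52·0.15 + 0.48·0.00 = 0.0780.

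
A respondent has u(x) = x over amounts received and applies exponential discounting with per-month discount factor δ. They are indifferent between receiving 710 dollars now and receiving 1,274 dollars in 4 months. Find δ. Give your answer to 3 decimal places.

The payoff in 4 months is discounted by δ^4, so u(710) = δ^4·u(1274) and δ^4 = u(710)/u(1274).
With u(x) = x: δ^4 = 710/1274 = 0.55730.
So δ = 0.55730^(1/4) ≈ 0.864.

δ ≈ 0.864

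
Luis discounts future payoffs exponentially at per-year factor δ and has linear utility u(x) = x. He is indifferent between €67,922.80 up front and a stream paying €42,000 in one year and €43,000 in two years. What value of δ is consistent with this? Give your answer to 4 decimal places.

Equating present values: 67922.80 = 42000δ + 43000δ².
So 43000δ² + 42000δ − 67922.80 = 0.
By the quadratic formula (taking the positive root), δ = (−42000 + √13446721600.00) / 86000 ≈ 0.8600.

δ ≈ 0.8600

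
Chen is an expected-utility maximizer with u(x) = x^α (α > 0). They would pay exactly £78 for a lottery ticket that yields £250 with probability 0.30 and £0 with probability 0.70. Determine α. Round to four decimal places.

Since u(0) = 0, the lottery's EU is 0.30·250^α.
Indifference: 78^α = 0.30·250^α, so (78/250)^α = 0.30.
α = ln(0.30) / ln(78/250) = -1.2039728/-1.1647521 ≈ 1.0337.

α ≈ 1.0337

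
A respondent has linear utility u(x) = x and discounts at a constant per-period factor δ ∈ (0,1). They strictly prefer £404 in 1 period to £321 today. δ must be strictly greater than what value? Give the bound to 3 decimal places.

δ > 0.795

The preference means 321 < δ·404.
So δ > 321/404 = 0.79455.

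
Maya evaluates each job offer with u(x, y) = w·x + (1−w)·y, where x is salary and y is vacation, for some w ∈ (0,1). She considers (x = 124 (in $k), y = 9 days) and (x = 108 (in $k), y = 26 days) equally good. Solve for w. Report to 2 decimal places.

Indifference: w·124 + (1−w)·9 = w·108 + (1−w)·26.
w·(124−108) = (1−w)·(26−9), i.e. w·16 = (1−w)·17.
So w/(1−w) = 17/16 = 1.0625, giving w = 17/(16+17) = 0.52.

w = 0.52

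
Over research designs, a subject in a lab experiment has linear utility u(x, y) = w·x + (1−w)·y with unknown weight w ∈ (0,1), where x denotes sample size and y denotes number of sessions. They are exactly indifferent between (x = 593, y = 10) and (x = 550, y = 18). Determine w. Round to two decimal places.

u(593,10) = u(550,18) means w·593 + (1−w)·10 = w·550 + (1−w)·18.
w·(593−550) = (1−w)·(18−10), i.e. w·43 = (1−w)·8.
The marginal rate of substitution is 8/43, so w = 8/(43+8) = 0.16.

w = 0.16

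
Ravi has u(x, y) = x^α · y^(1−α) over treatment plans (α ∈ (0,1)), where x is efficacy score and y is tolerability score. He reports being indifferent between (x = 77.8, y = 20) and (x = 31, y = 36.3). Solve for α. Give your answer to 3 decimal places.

α ≈ 0.393

Indifference: 77.8^α · 20^(1−α) = 31^α · 36.3^(1−α).
(77.8/31)^α = (36.3/20)^(1−α); take logs: α·ln(77.8/31) = (1−α)·ln(36.3/20), i.e. α·0.920154 = (1−α)·0.596085.
With A = 0.920154 and B = 0.596085: α·A = (1−α)·B, so α = B/(A+B) = 0.596085/1.516239 ≈ 0.393.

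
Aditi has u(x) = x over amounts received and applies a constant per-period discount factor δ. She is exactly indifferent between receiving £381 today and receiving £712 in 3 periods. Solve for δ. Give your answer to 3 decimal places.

The payoff in 3 periods is discounted by δ^3, so u(381) = δ^3·u(712) and δ^3 = u(381)/u(712).
With u(x) = x: δ^3 = 381/712 = 0.53511.
Taking the cube root: δ = 0.53511^(1/3) ≈ 0.812.

δ ≈ 0.812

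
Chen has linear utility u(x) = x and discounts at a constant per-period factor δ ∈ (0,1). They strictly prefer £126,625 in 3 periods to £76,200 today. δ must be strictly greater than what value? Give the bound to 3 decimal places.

δ > 0.844

The preference means 76200 < δ^3·126625.
Hence δ^3 > 76200/126625 = 0.60178, and x ↦ x^(1/3) is increasing on (0,∞).
δ > (76200/126625)^(1/3) ≈ 0.844.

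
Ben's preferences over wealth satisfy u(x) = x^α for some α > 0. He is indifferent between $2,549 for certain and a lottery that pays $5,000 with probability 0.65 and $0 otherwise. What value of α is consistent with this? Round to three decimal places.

α ≈ 0.639

EU(lottery) = 0.65·5000^α + 0.35·0 = 0.65·5000^α.
Indifference: 2549^α = 0.65·5000^α, so (2549/5000)^α = 0.65.
Taking logs: α·ln(2549/5000) = ln(0.65), so α = -0.430783 / -0.673737 ≈ 0.639.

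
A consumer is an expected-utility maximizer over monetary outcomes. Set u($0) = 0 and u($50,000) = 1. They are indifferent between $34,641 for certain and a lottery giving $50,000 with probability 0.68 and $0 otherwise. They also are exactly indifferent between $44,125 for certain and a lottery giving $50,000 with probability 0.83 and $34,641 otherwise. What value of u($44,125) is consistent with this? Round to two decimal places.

0.95

From the first indifference, u($34,641) = 0.68·u($50,000) + 0.32·u($0) = 0.68·1 + 0.32·0 = 0.68.
The second indifference gives u($44,125) = 0.83·u($50,000) + 0.17·u($34,641) = 0.83·1.00 + 0.17·0.68 = 0.9456.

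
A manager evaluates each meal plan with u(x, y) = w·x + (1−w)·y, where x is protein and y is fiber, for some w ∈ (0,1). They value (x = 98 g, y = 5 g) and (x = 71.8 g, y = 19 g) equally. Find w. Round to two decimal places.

Indifference: w·98 + (1−w)·5 = w·71.8 + (1−w)·19.
Rearranging, 26.2·w − 14·(1−w) = 0.
The marginal rate of substitution is 14/26.2, so w = 14/(26.2+14) = 0.35.

w = 0.35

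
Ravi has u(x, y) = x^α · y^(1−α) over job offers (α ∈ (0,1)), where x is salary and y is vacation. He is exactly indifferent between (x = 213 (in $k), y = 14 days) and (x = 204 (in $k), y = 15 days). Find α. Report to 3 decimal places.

Set the two utilities equal: 213^α·14^(1−α) = 204^α·15^(1−α).
Rearrange to (213/204)^α = (15/14)^(1−α) and take logs: α·0.043172 = (1−α)·0.068993.
Thus α·(0.112165) = 0.068993, so α = 0.068993/0.112165 ≈ 0.615.

α ≈ 0.615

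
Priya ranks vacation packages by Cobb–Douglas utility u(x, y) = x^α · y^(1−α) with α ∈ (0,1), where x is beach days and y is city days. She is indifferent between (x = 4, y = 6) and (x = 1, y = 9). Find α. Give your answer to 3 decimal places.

Indifference: 4^α · 6^(1−α) = 1^α · 9^(1−α).
Rearrange to (4/1)^α = (9/6)^(1−α) and take logs: α·1.386294 = (1−α)·0.405465.
Thus α·(1.791759) = 0.405465, so α = 0.405465/1.791759 ≈ 0.226.

α ≈ 0.226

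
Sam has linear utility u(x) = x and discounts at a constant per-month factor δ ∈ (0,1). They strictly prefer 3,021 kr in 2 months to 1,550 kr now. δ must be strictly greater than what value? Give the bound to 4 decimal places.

Under u(x) = x this choice says 1550 < δ^2·3021.
So δ^2 > 1550/3021 = 0.51308; taking the square root of both positive sides preserves the inequality.
δ > (1550/3021)^(1/2) ≈ 0.7163.

δ > 0.7163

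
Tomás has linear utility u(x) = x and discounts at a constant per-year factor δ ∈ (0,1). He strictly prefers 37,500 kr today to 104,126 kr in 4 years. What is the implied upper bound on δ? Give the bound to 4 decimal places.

Under u(x) = x this choice says 37500 > δ^4·104126.
Hence δ^4 < 37500/104126 = 0.36014, and x ↦ x^(1/4) is increasing on (0,∞).
δ < (37500/104126)^(1/4) ≈ 0.7747.

δ < 0.7747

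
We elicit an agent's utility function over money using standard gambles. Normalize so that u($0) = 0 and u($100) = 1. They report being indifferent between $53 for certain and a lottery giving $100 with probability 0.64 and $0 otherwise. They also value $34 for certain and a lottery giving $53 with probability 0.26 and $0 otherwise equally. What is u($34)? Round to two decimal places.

0.17

From the first indifference, u($53) = 0.64·u($100) + 0.36·u($0) = 0.64·1 + 0.36·0 = 0.64.
Chaining: u($34) = 0.26·0.64 + 0.74·0.00 = 0.1664.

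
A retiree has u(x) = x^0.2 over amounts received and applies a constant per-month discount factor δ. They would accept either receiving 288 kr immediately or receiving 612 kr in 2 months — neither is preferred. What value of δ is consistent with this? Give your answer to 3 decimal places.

Indifference means u(288) = δ^2 · u(612), so δ^2 = u(288)/u(612).
Since u(x) = x^0.2, δ^2 = (288/612)^0.2 = 0.47059^0.2 = 0.86006.
Hence δ = (0.86006)^(1/2) = 0.92739.

δ ≈ 0.927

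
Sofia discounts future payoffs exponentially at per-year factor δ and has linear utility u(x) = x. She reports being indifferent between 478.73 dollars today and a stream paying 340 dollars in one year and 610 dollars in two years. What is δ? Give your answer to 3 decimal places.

δ ≈ 0.650

Present value of the stream is 340·δ + 610·δ². Indifference gives 340δ + 610δ² = 478.73.
That is, 610δ² + 340δ − 478.73 = 0, a quadratic in δ.
The positive root is δ = [−340 + √(340² + 4·610·478.73)] / (2·610) = (−340 + 1133.005)/1220 ≈ 0.650.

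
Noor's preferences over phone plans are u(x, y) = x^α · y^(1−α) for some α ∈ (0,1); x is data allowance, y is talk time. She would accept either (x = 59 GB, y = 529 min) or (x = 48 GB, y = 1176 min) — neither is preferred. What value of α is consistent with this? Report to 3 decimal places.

α ≈ 0.795

Set the two utilities equal: 59^α·529^(1−α) = 48^α·1176^(1−α).
(59/48)^α = (1176/529)^(1−α); take logs: α·ln(59/48) = (1−α)·ln(1176/529), i.e. α·0.206336 = (1−α)·0.798886.
Thus α·(1.005222) = 0.798886, so α = 0.798886/1.005222 ≈ 0.795.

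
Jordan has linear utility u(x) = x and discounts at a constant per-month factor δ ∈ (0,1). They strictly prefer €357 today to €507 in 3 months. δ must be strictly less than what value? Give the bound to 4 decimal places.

δ < 0.8897

Comparing present values: 357 > δ^3·507.
So δ^3 < 357/507 = 0.70414; taking the cube root of both positive sides preserves the inequality.
δ < 0.70414^(1/3) = 0.8897.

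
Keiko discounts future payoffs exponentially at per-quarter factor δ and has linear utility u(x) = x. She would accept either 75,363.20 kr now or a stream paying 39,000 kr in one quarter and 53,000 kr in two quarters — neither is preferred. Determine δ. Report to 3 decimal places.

δ ≈ 0.880

Equating present values: 75363.20 = 39000δ + 53000δ².
That is, 53000δ² + 39000δ − 75363.20 = 0, a quadratic in δ.
The positive root is δ = [−39000 + √(39000² + 4·53000·75363.20)] / (2·53000) = (−39000 + 132280.000)/106000 ≈ 0.880.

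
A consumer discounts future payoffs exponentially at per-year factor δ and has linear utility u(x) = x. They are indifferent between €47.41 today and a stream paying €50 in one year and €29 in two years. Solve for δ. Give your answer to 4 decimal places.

The stream is worth 50δ + 29δ² today, so 50δ + 29δ² = 47.41.
Rearranged: 29δ² + 50δ − 47.41 = 0.
By the quadratic formula (taking the positive root), δ = (−50 + √7999.56) / 58 ≈ 0.6800.

δ ≈ 0.6800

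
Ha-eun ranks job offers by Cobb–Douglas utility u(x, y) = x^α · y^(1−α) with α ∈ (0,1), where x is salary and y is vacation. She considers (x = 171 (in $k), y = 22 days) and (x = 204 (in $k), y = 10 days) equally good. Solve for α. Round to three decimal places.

Set the two utilities equal: 171^α·22^(1−α) = 204^α·10^(1−α).
Rearrange to (171/204)^α = (10/22)^(1−α) and take logs: α·-0.176456 = (1−α)·-0.788457.
So α/(1−α) = (-0.788457)/(-0.176456) = 4.468292, and α = 4.468292/5.468292 ≈ 0.817.

α ≈ 0.817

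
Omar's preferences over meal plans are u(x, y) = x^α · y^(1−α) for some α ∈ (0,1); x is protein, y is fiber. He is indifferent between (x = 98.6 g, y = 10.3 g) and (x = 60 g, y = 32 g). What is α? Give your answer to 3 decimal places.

α ≈ 0.695

Indifference: 98.6^α · 10.3^(1−α) = 60^α · 32^(1−α).
Rearrange to (98.6/60)^α = (32/10.3)^(1−α) and take logs: α·0.496727 = (1−α)·1.133592.
With A = 0.496727 and B = 1.133592: α·A = (1−α)·B, so α = B/(A+B) = 1.133592/1.630319 ≈ 0.695.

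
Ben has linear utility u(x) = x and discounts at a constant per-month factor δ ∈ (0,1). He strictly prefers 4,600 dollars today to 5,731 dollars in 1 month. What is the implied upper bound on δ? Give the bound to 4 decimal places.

δ < 0.8027

Under u(x) = x this choice says 4600 > δ·5731.
Dividing through by 5731 gives δ < 0.80265.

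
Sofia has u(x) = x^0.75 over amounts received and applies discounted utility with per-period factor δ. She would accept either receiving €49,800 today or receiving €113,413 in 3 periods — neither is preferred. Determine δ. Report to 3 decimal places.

δ ≈ 0.814

Indifference means u(49800) = δ^3 · u(113413), so δ^3 = u(49800)/u(113413).
With u(x) = x^0.75: δ^3 = 49800^0.75/113413^0.75 = (49800/113413)^0.75 = 0.53942.
Hence δ = (0.53942)^(1/3) = 0.81403.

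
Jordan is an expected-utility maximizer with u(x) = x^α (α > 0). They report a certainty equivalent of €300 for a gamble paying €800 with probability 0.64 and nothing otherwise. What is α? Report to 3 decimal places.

The lottery's expected utility is 0.64·u(800) + 0.36·u(0) = 0.64·800^α (since u(0) = 0 for α > 0).
Equating: 300^α = 0.64·800^α, i.e. 0.3750^α = 0.64.
Take logs: α = ln 0.64 / ln(300/800) ≈ 0.45501.

α ≈ 0.455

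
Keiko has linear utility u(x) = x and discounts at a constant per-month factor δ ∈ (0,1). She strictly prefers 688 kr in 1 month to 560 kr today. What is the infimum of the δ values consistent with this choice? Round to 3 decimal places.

δ > 0.814

The preference means 560 < δ·688.
Dividing through by 688 gives δ > 0.81395.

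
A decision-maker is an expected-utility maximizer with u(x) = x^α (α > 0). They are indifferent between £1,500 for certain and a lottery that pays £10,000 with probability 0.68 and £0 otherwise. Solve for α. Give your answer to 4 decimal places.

α ≈ 0.2033

Since u(0) = 0, the lottery's EU is 0.68·10000^α.
Indifference: 1500^α = 0.68·10000^α, so (1500/10000)^α = 0.68.
Take logs: α = ln 0.68 / ln(1500/10000) ≈ 0.203288.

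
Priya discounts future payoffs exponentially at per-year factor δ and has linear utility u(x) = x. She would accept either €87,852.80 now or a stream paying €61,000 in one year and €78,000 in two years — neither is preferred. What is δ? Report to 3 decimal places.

Present value of the stream is 61000·δ + 78000·δ². Indifference gives 61000δ + 78000δ² = 87852.80.
That is, 78000δ² + 61000δ − 87852.80 = 0, a quadratic in δ.
δ = (−61000 + √(61000² + 4·78000·87852.80)) / (2·78000) = (−61000 + √31131073600.00) / 156000 ≈ 0.740.

δ ≈ 0.740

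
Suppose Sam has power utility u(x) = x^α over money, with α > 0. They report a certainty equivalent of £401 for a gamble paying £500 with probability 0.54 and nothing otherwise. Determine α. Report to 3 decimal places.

α ≈ 2.793

EU(lottery) = 0.54·500^α + 0.46·0 = 0.54·500^α.
Equating: 401^α = 0.54·500^α, i.e. 0.8020^α = 0.54.
Take logs: α = ln 0.54 / ln(401/500) ≈ 2.79264.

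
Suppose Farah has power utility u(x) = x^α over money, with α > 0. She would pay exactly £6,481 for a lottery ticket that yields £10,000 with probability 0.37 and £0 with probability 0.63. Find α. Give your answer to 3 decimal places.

α ≈ 2.292

Since u(0) = 0, the lottery's EU is 0.37·10000^α.
Setting u(6481) equal to that: 6481^α = 0.37·10000^α ⇒ (6481/10000)^α = 0.37.
α = ln(0.37) / ln(6481/10000) = -0.994252/-0.433710 ≈ 2.292.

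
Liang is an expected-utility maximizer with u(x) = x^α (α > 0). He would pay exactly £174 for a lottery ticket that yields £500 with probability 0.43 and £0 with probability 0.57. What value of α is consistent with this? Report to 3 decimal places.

The lottery's expected utility is 0.43·u(500) + 0.57·u(0) = 0.43·500^α (since u(0) = 0 for α > 0).
Indifference: 174^α = 0.43·500^α, so (174/500)^α = 0.43.
Taking logs: α·ln(174/500) = ln(0.43), so α = -0.843970 / -1.055553 ≈ 0.800.

α ≈ 0.800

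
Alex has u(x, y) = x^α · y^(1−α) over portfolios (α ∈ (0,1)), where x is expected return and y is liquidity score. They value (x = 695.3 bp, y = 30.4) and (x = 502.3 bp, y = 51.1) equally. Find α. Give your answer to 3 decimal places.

α ≈ 0.615

The Cobb–Douglas utilities coincide, so 695.3^α·30.4^(1−α) = 502.3^α·51.1^(1−α).
Taking logs: α·ln 695.3 + (1−α)·ln 30.4 = α·ln 502.3 + (1−α)·ln 51.1, i.e. α·0.325146 = (1−α)·0.519342.
Thus α·(0.844488) = 0.519342, so α = 0.519342/0.844488 ≈ 0.615.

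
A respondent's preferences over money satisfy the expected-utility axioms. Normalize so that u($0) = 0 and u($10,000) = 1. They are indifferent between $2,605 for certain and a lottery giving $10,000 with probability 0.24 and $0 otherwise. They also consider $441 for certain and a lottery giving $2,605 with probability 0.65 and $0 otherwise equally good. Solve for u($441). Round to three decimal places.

From the first indifference, u($2,605) = 0.24·u($10,000) + 0.76·u($0) = 0.24·1 + 0.76·0 = 0.24.
The second indifference gives u($441) = 0.65·u($2,605) + 0.35·u($0) = 0.65·0.24 + 0.35·0.00 = 0.1560.

0.156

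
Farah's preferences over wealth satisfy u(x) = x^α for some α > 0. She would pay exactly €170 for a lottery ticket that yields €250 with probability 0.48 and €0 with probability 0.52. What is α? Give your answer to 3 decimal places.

α ≈ 1.903

EU(lottery) = 0.48·250^α + 0.52·0 = 0.48·250^α.
Setting u(170) equal to that: 170^α = 0.48·250^α ⇒ (170/250)^α = 0.48.
Taking logs: α·ln(170/250) = ln(0.48), so α = -0.733969 / -0.385662 ≈ 1.903.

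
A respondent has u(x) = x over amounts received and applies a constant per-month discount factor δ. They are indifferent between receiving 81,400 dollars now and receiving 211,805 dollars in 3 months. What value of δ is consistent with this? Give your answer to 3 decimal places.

δ ≈ 0.727

Equating discounted utilities: u(81400) = δ^3·u(211805) ⇒ δ^3 = u(81400)/u(211805).
With u(x) = x: δ^3 = 81400/211805 = 0.38432.
Hence δ = (0.38432)^(1/3) = 0.72705.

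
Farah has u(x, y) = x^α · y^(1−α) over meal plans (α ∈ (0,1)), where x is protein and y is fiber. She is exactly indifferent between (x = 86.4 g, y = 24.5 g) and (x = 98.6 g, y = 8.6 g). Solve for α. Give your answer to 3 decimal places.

α ≈ 0.888

The Cobb–Douglas utilities coincide, so 86.4^α·24.5^(1−α) = 98.6^α·8.6^(1−α).
(86.4/98.6)^α = (8.6/24.5)^(1−α); take logs: α·ln(86.4/98.6) = (1−α)·ln(8.6/24.5), i.e. α·-0.132084 = (1−α)·-1.046911.
With A = -0.132084 and B = -1.046911: α·A = (1−α)·B, so α = B/(A+B) = -1.046911/-1.178995 ≈ 0.888.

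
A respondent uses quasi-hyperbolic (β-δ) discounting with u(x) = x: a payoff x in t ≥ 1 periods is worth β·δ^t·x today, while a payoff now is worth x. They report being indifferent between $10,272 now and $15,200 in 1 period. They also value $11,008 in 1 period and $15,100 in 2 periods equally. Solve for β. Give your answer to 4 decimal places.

β ≈ 0.9270

Both payoffs in the second observation are in the future, so β drops out: δ^1·11008 = δ^2·15100 ⇒ δ = 11008/15100 = 0.72901.
Now use the now-vs-future pair: 10272 = β·δ·15200 gives β = 10272/(0.72901·15200) ≈ 0.9270.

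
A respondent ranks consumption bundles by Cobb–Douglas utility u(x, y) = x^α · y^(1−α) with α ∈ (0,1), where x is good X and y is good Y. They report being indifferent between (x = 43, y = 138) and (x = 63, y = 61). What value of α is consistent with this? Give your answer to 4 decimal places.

Set the two utilities equal: 43^α·138^(1−α) = 63^α·61^(1−α).
Rearrange to (43/63)^α = (61/138)^(1−α) and take logs: α·-0.3819346 = (1−α)·-0.8163798.
With A = -0.3819346 and B = -0.8163798: α·A = (1−α)·B, so α = B/(A+B) = -0.8163798/-1.1983144 ≈ 0.6813.

α ≈ 0.6813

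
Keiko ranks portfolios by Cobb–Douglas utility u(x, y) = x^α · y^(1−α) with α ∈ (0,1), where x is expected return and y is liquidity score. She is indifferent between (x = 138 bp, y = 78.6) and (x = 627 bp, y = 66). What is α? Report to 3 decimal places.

α ≈ 0.103

Indifference: 138^α · 78.6^(1−α) = 627^α · 66^(1−α).
Taking logs: α·ln 138 + (1−α)·ln 78.6 = α·ln 627 + (1−α)·ln 66, i.e. α·-1.513693 = (1−α)·-0.174717.
So α/(1−α) = (-0.174717)/(-1.513693) = 0.115424, and α = 0.115424/1.115424 ≈ 0.103.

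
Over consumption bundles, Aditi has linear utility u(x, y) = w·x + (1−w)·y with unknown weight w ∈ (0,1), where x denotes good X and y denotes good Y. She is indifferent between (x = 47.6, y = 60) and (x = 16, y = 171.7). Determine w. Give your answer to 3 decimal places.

w = 0.779

u(47.6,60) = u(16,171.7) means w·47.6 + (1−w)·60 = w·16 + (1−w)·171.7.
w·(47.6−16) = (1−w)·(171.7−60), i.e. w·31.6 = (1−w)·111.7.
The marginal rate of substitution is 111.7/31.6, so w = 111.7/(31.6+111.7) = 0.779.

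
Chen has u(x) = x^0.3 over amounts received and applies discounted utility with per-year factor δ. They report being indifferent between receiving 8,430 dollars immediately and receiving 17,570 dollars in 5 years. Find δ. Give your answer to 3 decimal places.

δ ≈ 0.957

The payoff in 5 years is discounted by δ^5, so u(8430) = δ^5·u(17570) and δ^5 = u(8430)/u(17570).
With u(x) = x^0.3: δ^5 = 8430^0.3/17570^0.3 = (8430/17570)^0.3 = 0.80226.
Hence δ = (0.80226)^(1/5) = 0.95689.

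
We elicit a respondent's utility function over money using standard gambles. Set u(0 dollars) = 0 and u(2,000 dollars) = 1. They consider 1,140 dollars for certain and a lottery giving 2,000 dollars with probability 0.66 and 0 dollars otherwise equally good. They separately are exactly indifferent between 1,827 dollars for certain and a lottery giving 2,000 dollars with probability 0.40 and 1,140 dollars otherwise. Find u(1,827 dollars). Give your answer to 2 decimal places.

0.80

First, u(1,140 dollars) = 0.66·u(2,000 dollars) + 0.34·u(0 dollars) = 0.66.
The second indifference gives u(1,827 dollars) = 0.40·u(2,000 dollars) + 0.60·u(1,140 dollars) = 0.40·1.00 + 0.60·0.66 = 0.7960.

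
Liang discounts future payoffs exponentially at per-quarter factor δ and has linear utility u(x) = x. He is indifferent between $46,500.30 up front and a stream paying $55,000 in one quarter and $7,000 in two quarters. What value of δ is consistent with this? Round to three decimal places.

δ ≈ 0.770

Equating present values: 46500.30 = 55000δ + 7000δ².
So 7000δ² + 55000δ − 46500.30 = 0.
By the quadratic formula (taking the positive root), δ = (−55000 + √4327008400.00) / 14000 ≈ 0.770.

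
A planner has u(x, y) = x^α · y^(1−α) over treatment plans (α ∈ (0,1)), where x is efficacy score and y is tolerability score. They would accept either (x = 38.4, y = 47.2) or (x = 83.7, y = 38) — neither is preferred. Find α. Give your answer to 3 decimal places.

Set the two utilities equal: 38.4^α·47.2^(1−α) = 83.7^α·38^(1−α).
Taking logs: α·ln 38.4 + (1−α)·ln 47.2 = α·ln 83.7 + (1−α)·ln 38, i.e. α·-0.779182 = (1−α)·-0.216808.
So α/(1−α) = (-0.216808)/(-0.779182) = 0.278251, and α = 0.278251/1.278251 ≈ 0.218.

α ≈ 0.218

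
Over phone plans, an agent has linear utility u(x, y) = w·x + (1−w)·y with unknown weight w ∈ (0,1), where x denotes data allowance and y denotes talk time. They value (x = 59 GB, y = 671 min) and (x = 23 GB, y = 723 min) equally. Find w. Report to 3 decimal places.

w = 0.591

Indifference: w·59 + (1−w)·671 = w·23 + (1−w)·723.
Rearranging, 36·w − 52·(1−w) = 0.
Hence w = 52/(36+52) = 52/88 = 0.591.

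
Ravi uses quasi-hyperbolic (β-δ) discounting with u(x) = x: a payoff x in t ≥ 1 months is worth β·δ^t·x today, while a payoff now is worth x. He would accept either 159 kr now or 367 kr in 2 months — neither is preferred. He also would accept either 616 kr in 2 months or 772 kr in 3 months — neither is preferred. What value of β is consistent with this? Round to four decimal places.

β ≈ 0.6805

Both payoffs in the second observation are in the future, so β drops out: δ^2·616 = δ^3·772 ⇒ δ = 616/772 = 0.79793.
Now use the now-vs-future pair: 159 = β·δ^2·367 gives β = 159/(0.63669·367) ≈ 0.6805.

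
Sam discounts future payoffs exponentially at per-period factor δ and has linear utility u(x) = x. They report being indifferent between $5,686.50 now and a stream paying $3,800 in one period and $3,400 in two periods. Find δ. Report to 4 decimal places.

δ ≈ 0.8500

The stream is worth 3800δ + 3400δ² today, so 3800δ + 3400δ² = 5686.50.
So 3400δ² + 3800δ − 5686.50 = 0.
δ = (−3800 + √(3800² + 4·3400·5686.50)) / (2·3400) = (−3800 + √91776400.00) / 6800 ≈ 0.8500.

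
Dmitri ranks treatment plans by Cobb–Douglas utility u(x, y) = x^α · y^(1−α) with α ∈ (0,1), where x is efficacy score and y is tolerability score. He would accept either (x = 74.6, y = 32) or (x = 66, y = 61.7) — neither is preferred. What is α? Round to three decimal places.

The Cobb–Douglas utilities coincide, so 74.6^α·32^(1−α) = 66^α·61.7^(1−α).
Taking logs: α·ln 74.6 + (1−α)·ln 32 = α·ln 66 + (1−α)·ln 61.7, i.e. α·0.122486 = (1−α)·0.656548.
So α/(1−α) = (0.656548)/(0.122486) = 5.360188, and α = 5.360188/6.360188 ≈ 0.843.

α ≈ 0.843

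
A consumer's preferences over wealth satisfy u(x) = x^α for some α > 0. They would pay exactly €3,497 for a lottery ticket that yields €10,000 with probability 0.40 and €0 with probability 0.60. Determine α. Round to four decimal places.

Since u(0) = 0, the lottery's EU is 0.40·10000^α.
Indifference: 3497^α = 0.40·10000^α, so (3497/10000)^α = 0.40.
Take logs: α = ln 0.40 / ln(3497/10000) ≈ 0.872093.

α ≈ 0.8721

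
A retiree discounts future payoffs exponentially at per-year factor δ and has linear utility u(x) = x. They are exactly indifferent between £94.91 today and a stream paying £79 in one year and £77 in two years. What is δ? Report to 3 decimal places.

δ ≈ 0.710

Present value of the stream is 79·δ + 77·δ². Indifference gives 79δ + 77δ² = 94.91.
So 77δ² + 79δ − 94.91 = 0.
The positive root is δ = [−79 + √(79² + 4·77·94.91)] / (2·77) = (−79 + 188.344)/154 ≈ 0.710.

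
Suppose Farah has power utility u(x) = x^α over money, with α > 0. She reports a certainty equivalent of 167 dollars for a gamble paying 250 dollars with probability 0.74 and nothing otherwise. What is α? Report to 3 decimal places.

Since u(0) = 0, the lottery's EU is 0.74·250^α.
Setting u(167) equal to that: 167^α = 0.74·250^α ⇒ (167/250)^α = 0.74.
α = ln(0.74) / ln(167/250) = -0.301105/-0.403467 ≈ 0.746.

α ≈ 0.746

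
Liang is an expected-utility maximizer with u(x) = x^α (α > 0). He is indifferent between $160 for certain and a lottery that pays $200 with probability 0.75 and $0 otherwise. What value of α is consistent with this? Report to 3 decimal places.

α ≈ 1.289

The lottery's expected utility is 0.75·u(200) + 0.25·u(0) = 0.75·200^α (since u(0) = 0 for α > 0).
Indifference: 160^α = 0.75·200^α, so (160/200)^α = 0.75.
α = ln(0.75) / ln(160/200) = -0.287682/-0.223144 ≈ 1.289.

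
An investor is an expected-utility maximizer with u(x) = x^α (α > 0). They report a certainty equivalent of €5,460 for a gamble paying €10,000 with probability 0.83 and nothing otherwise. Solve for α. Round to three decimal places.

α ≈ 0.308

EU(lottery) = 0.83·10000^α + 0.17·0 = 0.83·10000^α.
Indifference: 5460^α = 0.83·10000^α, so (5460/10000)^α = 0.83.
Take logs: α = ln 0.83 / ln(5460/10000) ≈ 0.30791.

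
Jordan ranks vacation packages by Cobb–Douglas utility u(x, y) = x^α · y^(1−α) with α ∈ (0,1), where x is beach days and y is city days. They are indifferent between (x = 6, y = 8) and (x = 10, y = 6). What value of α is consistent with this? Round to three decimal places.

α ≈ 0.360

Set the two utilities equal: 6^α·8^(1−α) = 10^α·6^(1−α).
Taking logs: α·ln 6 + (1−α)·ln 8 = α·ln 10 + (1−α)·ln 6, i.e. α·-0.510826 = (1−α)·-0.287682.
Thus α·(-0.798508) = -0.287682, so α = -0.287682/-0.798508 ≈ 0.360.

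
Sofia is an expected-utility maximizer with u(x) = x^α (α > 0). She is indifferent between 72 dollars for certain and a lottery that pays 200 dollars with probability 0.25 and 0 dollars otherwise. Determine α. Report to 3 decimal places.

The lottery's expected utility is 0.25·u(200) + 0.75·u(0) = 0.25·200^α (since u(0) = 0 for α > 0).
Setting u(72) equal to that: 72^α = 0.25·200^α ⇒ (72/200)^α = 0.25.
Take logs: α = ln 0.25 / ln(72/200) ≈ 1.35692.

α ≈ 1.357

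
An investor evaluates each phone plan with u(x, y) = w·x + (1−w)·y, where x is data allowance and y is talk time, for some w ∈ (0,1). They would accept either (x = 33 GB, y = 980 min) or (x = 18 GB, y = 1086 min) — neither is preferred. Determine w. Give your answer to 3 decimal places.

Indifference: w·33 + (1−w)·980 = w·18 + (1−w)·1086.
Collecting terms: w·15 = (1−w)·106.
The marginal rate of substitution is 106/15, so w = 106/(15+106) = 0.876.

w = 0.876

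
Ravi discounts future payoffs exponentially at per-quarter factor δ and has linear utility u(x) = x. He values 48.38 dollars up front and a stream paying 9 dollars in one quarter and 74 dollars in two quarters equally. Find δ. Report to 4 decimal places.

The stream is worth 9δ + 74δ² today, so 9δ + 74δ² = 48.38.
Rearranged: 74δ² + 9δ − 48.38 = 0.
δ = (−9 + √(9² + 4·74·48.38)) / (2·74) = (−9 + √14401.48) / 148 ≈ 0.7500.

δ ≈ 0.7500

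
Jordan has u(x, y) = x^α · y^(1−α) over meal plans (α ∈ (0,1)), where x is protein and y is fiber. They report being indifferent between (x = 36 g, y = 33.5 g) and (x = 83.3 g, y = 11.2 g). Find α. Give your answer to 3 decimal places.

The Cobb–Douglas utilities coincide, so 36^α·33.5^(1−α) = 83.3^α·11.2^(1−α).
(36/83.3)^α = (11.2/33.5)^(1−α); take logs: α·ln(36/83.3) = (1−α)·ln(11.2/33.5), i.e. α·-0.838930 = (1−α)·-1.095632.
With A = -0.838930 and B = -1.095632: α·A = (1−α)·B, so α = B/(A+B) = -1.095632/-1.934562 ≈ 0.566.

α ≈ 0.566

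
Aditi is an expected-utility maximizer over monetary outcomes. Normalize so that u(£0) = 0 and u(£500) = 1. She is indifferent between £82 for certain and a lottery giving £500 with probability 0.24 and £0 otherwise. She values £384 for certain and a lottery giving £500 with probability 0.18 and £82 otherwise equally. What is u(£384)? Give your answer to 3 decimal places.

First, u(£82) = 0.24·u(£500) + 0.76·u(£0) = 0.24.
Then u(£384) = 0.18·u(£500) + 0.82·u(£82) = 0.18·1.00 + 0.82·0.24 = 0.3768.

0.377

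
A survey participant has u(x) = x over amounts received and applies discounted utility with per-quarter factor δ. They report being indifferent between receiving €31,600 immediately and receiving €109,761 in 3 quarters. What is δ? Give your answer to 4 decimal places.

The payoff in 3 quarters is discounted by δ^3, so u(31600) = δ^3·u(109761) and δ^3 = u(31600)/u(109761).
With u(x) = x: δ^3 = 31600/109761 = 0.28790.
So δ = 0.28790^(1/3) ≈ 0.6603.

δ ≈ 0.6603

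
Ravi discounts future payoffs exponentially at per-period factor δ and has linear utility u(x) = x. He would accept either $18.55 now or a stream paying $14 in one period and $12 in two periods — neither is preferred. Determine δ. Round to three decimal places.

δ ≈ 0.790

The stream is worth 14δ + 12δ² today, so 14δ + 12δ² = 18.55.
That is, 12δ² + 14δ − 18.55 = 0, a quadratic in δ.
The positive root is δ = [−14 + √(14² + 4·12·18.55)] / (2·12) = (−14 + 32.961)/24 ≈ 0.790.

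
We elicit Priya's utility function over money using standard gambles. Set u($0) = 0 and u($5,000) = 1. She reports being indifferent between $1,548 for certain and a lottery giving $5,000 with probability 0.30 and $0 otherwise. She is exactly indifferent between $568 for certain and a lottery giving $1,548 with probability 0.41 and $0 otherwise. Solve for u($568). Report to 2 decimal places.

0.12

From the first indifference, u($1,548) = 0.30·u($5,000) + 0.70·u($0) = 0.30·1 + 0.70·0 = 0.30.
Chaining: u($568) = 0.41·0.30 + 0.59·0.00 = 0.1230.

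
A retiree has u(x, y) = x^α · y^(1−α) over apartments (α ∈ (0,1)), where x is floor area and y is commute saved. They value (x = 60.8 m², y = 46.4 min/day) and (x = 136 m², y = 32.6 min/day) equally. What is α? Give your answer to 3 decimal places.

α ≈ 0.305

Indifference: 60.8^α · 46.4^(1−α) = 136^α · 32.6^(1−α).
(60.8/136)^α = (32.6/46.4)^(1−α); take logs: α·ln(60.8/136) = (1−α)·ln(32.6/46.4), i.e. α·-0.805065 = (1−α)·-0.352987.
Thus α·(-1.158052) = -0.352987, so α = -0.352987/-1.158052 ≈ 0.305.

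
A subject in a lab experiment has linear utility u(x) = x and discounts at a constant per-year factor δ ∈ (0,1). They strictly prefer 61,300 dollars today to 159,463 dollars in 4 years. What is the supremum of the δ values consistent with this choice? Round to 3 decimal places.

Comparing present values: 61300 > δ^4·159463.
So δ^4 < 61300/159463 = 0.38442; taking the 4th root of both positive sides preserves the inequality.
δ < 0.38442^(1/4) = 0.787.

δ < 0.787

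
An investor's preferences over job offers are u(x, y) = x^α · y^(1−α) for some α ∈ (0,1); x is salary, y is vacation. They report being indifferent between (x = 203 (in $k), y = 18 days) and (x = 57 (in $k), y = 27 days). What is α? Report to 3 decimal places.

α ≈ 0.242

The Cobb–Douglas utilities coincide, so 203^α·18^(1−α) = 57^α·27^(1−α).
(203/57)^α = (27/18)^(1−α); take logs: α·ln(203/57) = (1−α)·ln(27/18), i.e. α·1.270155 = (1−α)·0.405465.
Thus α·(1.675620) = 0.405465, so α = 0.405465/1.675620 ≈ 0.242.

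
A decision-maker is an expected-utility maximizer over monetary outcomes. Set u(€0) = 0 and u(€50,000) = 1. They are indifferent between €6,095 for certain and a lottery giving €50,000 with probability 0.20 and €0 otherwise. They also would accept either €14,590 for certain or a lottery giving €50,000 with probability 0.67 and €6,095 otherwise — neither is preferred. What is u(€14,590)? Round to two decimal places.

0.74

The first gamble pins u(€6,095): it must equal 0.20·1 + 0.80·0 = 0.20.
Chaining: u(€14,590) = 0.67·1.00 + 0.33·0.20 = 0.7360.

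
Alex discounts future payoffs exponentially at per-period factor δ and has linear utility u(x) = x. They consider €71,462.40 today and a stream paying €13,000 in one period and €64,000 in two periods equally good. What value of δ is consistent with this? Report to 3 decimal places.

Present value of the stream is 13000·δ + 64000·δ². Indifference gives 13000δ + 64000δ² = 71462.40.
That is, 64000δ² + 13000δ − 71462.40 = 0, a quadratic in δ.
The positive root is δ = [−13000 + √(13000² + 4·64000·71462.40)] / (2·64000) = (−13000 + 135880.000)/128000 ≈ 0.960.

δ ≈ 0.960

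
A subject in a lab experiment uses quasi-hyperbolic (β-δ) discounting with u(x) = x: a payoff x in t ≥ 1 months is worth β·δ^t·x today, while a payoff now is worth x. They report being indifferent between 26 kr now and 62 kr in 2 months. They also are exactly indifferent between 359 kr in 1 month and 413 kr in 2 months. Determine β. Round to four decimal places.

The second indifference involves only future payoffs, so β cancels: β·δ^1·359 = β·δ^2·413, giving δ = 359/413 = 0.86925.
The first indifference: 26 = β·δ^2·62, so β = 26/(δ^2·62) = 26/(0.75559·62) ≈ 0.5550.

β ≈ 0.5550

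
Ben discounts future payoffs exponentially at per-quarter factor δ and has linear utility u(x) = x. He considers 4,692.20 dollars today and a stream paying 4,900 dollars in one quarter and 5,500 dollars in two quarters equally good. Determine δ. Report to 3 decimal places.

The stream is worth 4900δ + 5500δ² today, so 4900δ + 5500δ² = 4692.20.
That is, 5500δ² + 4900δ − 4692.20 = 0, a quadratic in δ.
δ = (−4900 + √(4900² + 4·5500·4692.20)) / (2·5500) = (−4900 + √127238400.00) / 11000 ≈ 0.580.

δ ≈ 0.580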